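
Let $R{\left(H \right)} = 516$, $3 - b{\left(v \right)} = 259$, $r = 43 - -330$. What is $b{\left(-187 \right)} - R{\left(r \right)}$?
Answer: $-772$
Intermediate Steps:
$r = 373$ ($r = 43 + 330 = 373$)
$b{\left(v \right)} = -256$ ($b{\left(v \right)} = 3 - 259 = -256$)
$b{\left(-187 \right)} - R{\left(r \right)} = -256 - 516 = -772$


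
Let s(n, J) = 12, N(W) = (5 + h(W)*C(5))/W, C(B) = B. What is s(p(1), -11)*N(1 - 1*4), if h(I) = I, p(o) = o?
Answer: 40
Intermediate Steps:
N(W) = (5 + 5*W)/W (N(W) = (5 + W*5)/W = (5 + 5*W)/W)
s(p(1), -11)*N(1 - 1*4) = 12*(5 + 5/(1 - 1*4)) = 12*(5 + 5/(1 - 4)) = 12*(5 + 5/(-3)) = 12*(5 + 5*(-1/3)) = 12*(5 - 5/3) = 12*(10/3) = 40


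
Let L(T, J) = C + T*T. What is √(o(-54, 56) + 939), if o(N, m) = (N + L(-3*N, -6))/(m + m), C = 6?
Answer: 3*√25543/14 ≈ 34.247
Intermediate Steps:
L(T, J) = 6 + T² (L(T, J) = 6 + T*T = 6 + T²)
o(N, m) = (6 + N + 9*N²)/(2*m) (o(N, m) = (N + (6 + (-3*N)²))/(m + m) = (N + (6 + 9*N²))/((2*m)) = (6 + N + 9*N²)*(1/(2*m)) = (6 + N + 9*N²)/(2*m))
√(o(-54, 56) + 939) = √((½)*(6 - 54 + 9*(-54)²)/56 + 939) = √((½)*(1/56)*(6 - 54 + 9*2916) + 939) = √((½)*(1/56)*(6 - 54 + 26244) + 939) = √((½)*(1/56)*26196 + 939) = √(6549/28 + 939) = √(32841/28) = 3*√25543/14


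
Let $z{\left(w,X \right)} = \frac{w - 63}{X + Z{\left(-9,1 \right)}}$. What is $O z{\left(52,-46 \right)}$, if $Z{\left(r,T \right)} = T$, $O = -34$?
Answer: $- \frac{374}{45} \approx -8.3111$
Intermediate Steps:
$z{\left(w,X \right)} = \frac{-63 + w}{1 + X}$ ($z{\left(w,X \right)} = \frac{w - 63}{X + 1} = \frac{-63 + w}{1 + X}$)
$O z{\left(52,-46 \right)} = - 34 \frac{-63 + 52}{1 - 46} = - 34 \frac{1}{-45} \left(-11\right) = - 34 \left(\left(- \frac{1}{45}\right) \left(-11\right)\right) = \left(-34\right) \frac{11}{45} = - \frac{374}{45}$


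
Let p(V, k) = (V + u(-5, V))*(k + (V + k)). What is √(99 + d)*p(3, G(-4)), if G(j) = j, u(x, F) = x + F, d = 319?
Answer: -5*√418 ≈ -102.23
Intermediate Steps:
u(x, F) = F + x
p(V, k) = (-5 + 2*V)*(V + 2*k) (p(V, k) = (V + (V - 5))*(k + (V + k)) = (V + (-5 + V))*(V + 2*k) = (-5 + 2*V)*(V + 2*k))
√(99 + d)*p(3, G(-4)) = √(99 + 319)*(-10*(-4) - 5*3 + 2*3² + 4*3*(-4)) = √418*(40 - 15 + 2*9 - 48) = √418*(40 - 15 + 18 - 48) = √418*(-5) = -5*√418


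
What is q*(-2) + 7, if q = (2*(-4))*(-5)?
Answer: -73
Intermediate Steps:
q = 40 (q = -8*(-5) = 40)
q*(-2) + 7 = 40*(-2) + 7 = -80 + 7 = -73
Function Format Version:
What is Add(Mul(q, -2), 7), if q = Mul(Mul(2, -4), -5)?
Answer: -73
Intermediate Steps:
q = 40 (q = Mul(-8, -5) = 40)
Add(Mul(q, -2), 7) = Add(Mul(40, -2), 7) = Add(-80, 7) = -73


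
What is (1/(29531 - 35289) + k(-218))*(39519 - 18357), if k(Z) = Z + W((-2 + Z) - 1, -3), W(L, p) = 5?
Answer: -12977120355/2879 ≈ -4.5075e+6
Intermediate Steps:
k(Z) = 5 + Z (k(Z) = Z + 5 = 5 + Z)
(1/(29531 - 35289) + k(-218))*(39519 - 18357) = (1/(29531 - 35289) + (5 - 218))*(39519 - 18357) = (1/(-5758) - 213)*21162 = (-1/5758 - 213)*21162 = -1226455/5758*21162 = -12977120355/2879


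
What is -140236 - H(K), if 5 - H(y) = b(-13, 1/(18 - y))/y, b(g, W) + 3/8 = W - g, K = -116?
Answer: -8719631187/62176 ≈ -1.4024e+5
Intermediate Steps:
b(g, W) = -3/8 + W - g (b(g, W) = -3/8 + (W - g) = -3/8 + W - g)
H(y) = 5 - (101/8 + 1/(18 - y))/y (H(y) = 5 - (-3/8 + 1/(18 - y) - 1*(-13))/y = 5 - (-3/8 + 1/(18 - y) + 13)/y = 5 - (101/8 + 1/(18 - y))/y)
-140236 - H(K) = -140236 - (1826 - 821*(-116) + 40*(-116)**2)/(8*(-116)*(-18 - 116)) = -140236 - (-1)*(1826 + 95236 + 40*13456)/(8*116*(-134)) = -140236 - (-1)*(-1)*(1826 + 95236 + 538240)/(8*116*134) = -140236 - (-1)*(-1)*635302/(8*116*134) = -140236 - 1*317651/62176 = -140236 - 317651/62176 = -8719631187/62176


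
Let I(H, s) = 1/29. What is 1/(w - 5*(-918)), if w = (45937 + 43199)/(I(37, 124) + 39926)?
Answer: 1157855/5317139394 ≈ 0.00021776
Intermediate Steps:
I(H, s) = 1/29
w = 2584944/1157855 (w = (45937 + 43199)/(1/29 + 39926) = 89136/(1157855/29) = 89136*(29/1157855) = 2584944/1157855 ≈ 2.2325)
1/(w - 5*(-918)) = 1/(2584944/1157855 - 5*(-918)) = 1/(2584944/1157855 + 4590) = 1/(5317139394/1157855) = 1157855/5317139394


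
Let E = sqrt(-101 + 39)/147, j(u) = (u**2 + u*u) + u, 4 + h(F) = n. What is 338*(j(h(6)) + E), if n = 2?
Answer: 2028 + 338*I*sqrt(62)/147 ≈ 2028.0 + 18.105*I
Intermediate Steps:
h(F) = -2 (h(F) = -4 + 2 = -2)
j(u) = u + 2*u**2 (j(u) = (u**2 + u**2) + u = 2*u**2 + u = u + 2*u**2)
E = I*sqrt(62)/147 (E = sqrt(-62)*(1/147) = (I*sqrt(62))*(1/147) = I*sqrt(62)/147 ≈ 0.053565*I)
338*(j(h(6)) + E) = 338*(-2*(1 + 2*(-2)) + I*sqrt(62)/147) = 338*(-2*(1 - 4) + I*sqrt(62)/147) = 338*(-2*(-3) + I*sqrt(62)/147) = 338*(6 + I*sqrt(62)/147) = 2028 + 338*I*sqrt(62)/147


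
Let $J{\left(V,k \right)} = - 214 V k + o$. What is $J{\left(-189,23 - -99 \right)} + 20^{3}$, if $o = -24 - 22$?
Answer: $4942366$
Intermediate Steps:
$o = -46$
$J{\left(V,k \right)} = -46 - 214 V k$ ($J{\left(V,k \right)} = - 214 V k - 46 = -46 - 214 V k$)
$J{\left(-189,23 - -99 \right)} + 20^{3} = \left(-46 - - 40446 \left(23 - -99\right)\right) + 20^{3} = \left(-46 - - 40446 \left(23 + 99\right)\right) + 8000 = \left(-46 - \left(-40446\right) 122\right) + 8000 = \left(-46 + 4934412\right) + 8000 = 4934366 + 8000 = 4942366$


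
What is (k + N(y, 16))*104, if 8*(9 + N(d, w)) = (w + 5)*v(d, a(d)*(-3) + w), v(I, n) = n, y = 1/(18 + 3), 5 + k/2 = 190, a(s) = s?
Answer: 41873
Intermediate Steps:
k = 370 (k = -10 + 2*190 = -10 + 380 = 370)
y = 1/21 ≈ 0.047619
N(d, w) = -9 + (5 + w)*(w - 3*d)/8 (N(d, w) = -9 + ((w + 5)*(d*(-3) + w))/8 = -9 + ((5 + w)*(-3*d + w))/8 = -9 + ((5 + w)*(w - 3*d))/8 = -9 + (5 + w)*(w - 3*d)/8)
(k + N(y, 16))*104 = (370 + (-9 - 15/8*1/21 + (5/8)*16 - 1/8*16*(-1*16 + 3*(1/21))))*104 = (370 + (-9 - 5/56 + 10 - 1/8*16*(-16 + 1/7)))*104 = (370 + (-9 - 5/56 + 10 - 1/8*16*(-111/7)))*104 = (370 + (-9 - 5/56 + 10 + 222/7))*104 = (370 + 261/8)*104 = (3221/8)*104 = 41873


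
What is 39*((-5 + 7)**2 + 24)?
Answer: 1092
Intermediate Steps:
39*((-5 + 7)**2 + 24) = 39*(2**2 + 24) = 39*(4 + 24) = 39*28 = 1092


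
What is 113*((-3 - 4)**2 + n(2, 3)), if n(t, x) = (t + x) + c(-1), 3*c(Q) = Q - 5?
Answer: 5876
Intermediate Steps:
c(Q) = -5/3 + Q/3 (c(Q) = (Q - 5)/3 = (-5 + Q)/3 = -5/3 + Q/3)
n(t, x) = -2 + t + x (n(t, x) = (t + x) + (-5/3 + (1/3)*(-1)) = (t + x) + (-5/3 - 1/3) = (t + x) - 2 = -2 + t + x)
113*((-3 - 4)**2 + n(2, 3)) = 113*((-3 - 4)**2 + (-2 + 2 + 3)) = 113*((-7)**2 + 3) = 113*(49 + 3) = 113*52 = 5876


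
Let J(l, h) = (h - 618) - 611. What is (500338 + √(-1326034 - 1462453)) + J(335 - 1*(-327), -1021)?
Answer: 498088 + I*√2788487 ≈ 4.9809e+5 + 1669.9*I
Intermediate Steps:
J(l, h) = -1229 + h (J(l, h) = (-618 + h) - 611 = -1229 + h)
(500338 + √(-1326034 - 1462453)) + J(335 - 1*(-327), -1021) = (500338 + √(-1326034 - 1462453)) + (-1229 - 1021) = (500338 + √(-2788487)) - 2250 = (500338 + I*√2788487) - 2250 = 498088 + I*√2788487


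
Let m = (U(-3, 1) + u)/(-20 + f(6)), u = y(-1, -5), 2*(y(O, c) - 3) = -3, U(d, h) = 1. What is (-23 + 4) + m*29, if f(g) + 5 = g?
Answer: -867/38 ≈ -22.816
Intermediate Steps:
y(O, c) = 3/2 (y(O, c) = 3 + (½)*(-3) = 3 - 3/2 = 3/2)
f(g) = -5 + g
u = 3/2 ≈ 1.5000
m = -5/38 (m = (1 + 3/2)/(-20 + (-5 + 6)) = 5/(2*(-20 + 1)) = (5/2)/(-19) = (5/2)*(-1/19) = -5/38 ≈ -0.13158)
(-23 + 4) + m*29 = (-23 + 4) - 5/38*29 = -19 - 145/38 = -867/38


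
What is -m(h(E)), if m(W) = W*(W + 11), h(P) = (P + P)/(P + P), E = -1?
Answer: -12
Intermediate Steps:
h(P) = 1 (h(P) = (2*P)/((2*P)) = (2*P)*(1/(2*P)) = 1)
m(W) = W*(11 + W)
-m(h(E)) = -(11 + 1) = -12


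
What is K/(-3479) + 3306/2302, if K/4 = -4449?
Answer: 26233983/4004329 ≈ 6.5514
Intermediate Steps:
K = -17796 (K = 4*(-4449) = -17796)
K/(-3479) + 3306/2302 = -17796/(-3479) + 3306/2302 = -17796*(-1/3479) + 3306*(1/2302) = 17796/3479 + 1653/1151 = 26233983/4004329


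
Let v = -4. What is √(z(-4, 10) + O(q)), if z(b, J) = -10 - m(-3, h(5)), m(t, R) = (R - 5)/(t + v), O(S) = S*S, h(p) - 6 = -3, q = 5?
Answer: √721/7 ≈ 3.8359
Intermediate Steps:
h(p) = 3 (h(p) = 6 - 3 = 3)
O(S) = S²
m(t, R) = (-5 + R)/(-4 + t) (m(t, R) = (R - 5)/(t - 4) = (-5 + R)/(-4 + t))
z(b, J) = -72/7 (z(b, J) = -10 - (-5 + 3)/(-4 - 3) = -10 - (-2)/(-7) = -10 - (-1)*(-2)/7 = -10 - 1*2/7 = -10 - 2/7 = -72/7)
√(z(-4, 10) + O(q)) = √(-72/7 + 5²) = √(-72/7 + 25) = √(103/7) = √721/7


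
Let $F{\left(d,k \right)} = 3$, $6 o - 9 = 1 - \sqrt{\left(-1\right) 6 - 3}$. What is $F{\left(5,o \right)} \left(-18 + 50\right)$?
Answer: $96$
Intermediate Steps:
$o = \frac{5}{3} - \frac{i}{2}$ ($o = \frac{3}{2} + \frac{1 - \sqrt{\left(-1\right) 6 - 3}}{6} = \frac{3}{2} + \frac{1 - \sqrt{-6 - 3}}{6} = \frac{3}{2} + \frac{1 - \sqrt{-9}}{6} = \frac{3}{2} + \frac{1 - 3 i}{6} = \frac{3}{2} + \left(\frac{1}{6} - \frac{i}{2}\right) = \frac{5}{3} - \frac{i}{2} \approx 1.6667 - 0.5 i$)
$F{\left(5,o \right)} \left(-18 + 50\right) = 3 \left(-18 + 50\right) = 3 \cdot 32 = 96$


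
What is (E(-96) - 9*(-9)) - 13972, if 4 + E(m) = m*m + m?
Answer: -4775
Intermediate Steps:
E(m) = -4 + m + m² (E(m) = -4 + (m*m + m) = -4 + (m² + m) = -4 + (m + m²) = -4 + m + m²)
(E(-96) - 9*(-9)) - 13972 = ((-4 - 96 + (-96)²) - 9*(-9)) - 13972 = ((-4 - 96 + 9216) + 81) - 13972 = (9116 + 81) - 13972 = 9197 - 13972 = -4775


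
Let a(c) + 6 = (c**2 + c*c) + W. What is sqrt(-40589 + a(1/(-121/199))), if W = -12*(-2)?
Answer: 3*I*sqrt(65991201)/121 ≈ 201.41*I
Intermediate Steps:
W = 24 (W = -6*(-4) = 24)
a(c) = 18 + 2*c**2 (a(c) = -6 + ((c**2 + c*c) + 24) = -6 + ((c**2 + c**2) + 24) = -6 + (2*c**2 + 24) = -6 + (24 + 2*c**2) = 18 + 2*c**2)
sqrt(-40589 + a(1/(-121/199))) = sqrt(-40589 + (18 + 2*(1/(-121/199))**2)) = sqrt(-40589 + (18 + 2*(-199/121)**2)) = sqrt(-40589 + (18 + 2*(39601/14641))) = sqrt(-40589 + (18 + 79202/14641)) = sqrt(-40589 + 342740/14641) = sqrt(-593920809/14641) = 3*I*sqrt(65991201)/121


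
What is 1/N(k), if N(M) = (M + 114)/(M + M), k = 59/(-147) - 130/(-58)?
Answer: 7844/246913 ≈ 0.031768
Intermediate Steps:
k = 7844/4263 (k = 59*(-1/147) - 130*(-1/58) = -59/147 + 65/29 = 7844/4263 ≈ 1.8400)
N(M) = (114 + M)/(2*M) (N(M) = (114 + M)/((2*M)) = (114 + M)*(1/(2*M)) = (114 + M)/(2*M))
1/N(k) = 1/((114 + 7844/4263)/(2*(7844/4263))) = 1/((½)*(4263/7844)*(493826/4263)) = 1/(246913/7844) = 7844/246913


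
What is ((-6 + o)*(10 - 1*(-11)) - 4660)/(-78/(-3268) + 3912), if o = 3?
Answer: -7717382/6392247 ≈ -1.2073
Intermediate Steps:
((-6 + o)*(10 - 1*(-11)) - 4660)/(-78/(-3268) + 3912) = ((-6 + 3)*(10 - 1*(-11)) - 4660)/(-78/(-3268) + 3912) = (-3*(10 + 11) - 4660)/(-78*(-1/3268) + 3912) = (-3*21 - 4660)/(39/1634 + 3912) = (-63 - 4660)/(6392247/1634) = -4723*1634/6392247 = -7717382/6392247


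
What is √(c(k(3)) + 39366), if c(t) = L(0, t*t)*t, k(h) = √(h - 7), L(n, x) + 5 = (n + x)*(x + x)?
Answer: 3*√(4374 + 6*I) ≈ 198.41 + 0.13608*I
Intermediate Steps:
L(n, x) = -5 + 2*x*(n + x) (L(n, x) = -5 + (n + x)*(x + x) = -5 + (n + x)*(2*x) = -5 + 2*x*(n + x))
k(h) = √(-7 + h)
c(t) = t*(-5 + 2*t⁴) (c(t) = (-5 + 2*(t*t)² + 2*0*(t*t))*t = (-5 + 2*(t²)² + 2*0*t²)*t = (-5 + 2*t⁴ + 0)*t = (-5 + 2*t⁴)*t = t*(-5 + 2*t⁴))
√(c(k(3)) + 39366) = √(√(-7 + 3)*(-5 + 2*(√(-7 + 3))⁴) + 39366) = √(√(-4)*(-5 + 2*(√(-4))⁴) + 39366) = √((2*I)*(-5 + 2*(2*I)⁴) + 39366) = √((2*I)*(-5 + 2*16) + 39366) = √((2*I)*(-5 + 32) + 39366) = √((2*I)*27 + 39366) = √(54*I + 39366) = √(39366 + 54*I)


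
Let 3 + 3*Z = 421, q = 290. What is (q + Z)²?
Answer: 1658944/9 ≈ 1.8433e+5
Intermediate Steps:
Z = 418/3 (Z = -1 + (⅓)*421 = -1 + 421/3 = 418/3 ≈ 139.33)
(q + Z)² = (290 + 418/3)² = (1288/3)² = 1658944/9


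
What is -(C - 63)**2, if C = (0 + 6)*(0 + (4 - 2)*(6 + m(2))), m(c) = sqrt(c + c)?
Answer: -1089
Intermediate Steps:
m(c) = sqrt(2)*sqrt(c) (m(c) = sqrt(2*c) = sqrt(2)*sqrt(c))
C = 96 (C = (0 + 6)*(0 + (4 - 2)*(6 + sqrt(2)*sqrt(2))) = 6*(0 + 2*(6 + 2)) = 6*(0 + 2*8) = 6*(0 + 16) = 6*16 = 96)
-(C - 63)**2 = -(96 - 63)**2 = -1*33**2 = -1*1089 = -1089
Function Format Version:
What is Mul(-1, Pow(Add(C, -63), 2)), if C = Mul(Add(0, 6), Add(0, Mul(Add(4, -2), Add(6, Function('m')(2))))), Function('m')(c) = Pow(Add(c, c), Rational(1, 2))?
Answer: -1089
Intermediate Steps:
Function('m')(c) = Mul(Pow(2, Rational(1, 2)), Pow(c, Rational(1, 2))) (Function('m')(c) = Pow(Mul(2, c), Rational(1, 2)) = Mul(Pow(2, Rational(1, 2)), Pow(c, Rational(1, 2))))
C = 96 (C = Mul(Add(0, 6), Add(0, Mul(Add(4, -2), Add(6, Mul(Pow(2, Rational(1, 2)), Pow(2, Rational(1, 2))))))) = Mul(6, Add(0, Mul(2, Add(6, 2)))) = Mul(6, Add(0, Mul(2, 8))) = Mul(6, Add(0, 16)) = Mul(6, 16) = 96)
Mul(-1, Pow(Add(C, -63), 2)) = Mul(-1, Pow(Add(96, -63), 2)) = Mul(-1, Pow(33, 2)) = Mul(-1, 1089) = -1089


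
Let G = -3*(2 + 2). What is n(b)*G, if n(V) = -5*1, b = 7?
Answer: 60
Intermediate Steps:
n(V) = -5
G = -12 (G = -3*4 = -12)
n(b)*G = -5*(-12) = 60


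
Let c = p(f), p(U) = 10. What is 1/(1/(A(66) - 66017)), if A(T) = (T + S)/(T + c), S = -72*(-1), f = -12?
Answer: -2508577/38 ≈ -66015.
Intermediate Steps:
c = 10
S = 72
A(T) = (72 + T)/(10 + T) (A(T) = (T + 72)/(T + 10) = (72 + T)/(10 + T))
1/(1/(A(66) - 66017)) = 1/(1/((72 + 66)/(10 + 66) - 66017)) = 1/(1/(138/76 - 66017)) = 1/(1/((1/76)*138 - 66017)) = 1/(1/(69/38 - 66017)) = 1/(1/(-2508577/38)) = 1/(-38/2508577) = -2508577/38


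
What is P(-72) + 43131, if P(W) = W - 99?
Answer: 42960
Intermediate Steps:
P(W) = -99 + W
P(-72) + 43131 = (-99 - 72) + 43131 = -171 + 43131 = 42960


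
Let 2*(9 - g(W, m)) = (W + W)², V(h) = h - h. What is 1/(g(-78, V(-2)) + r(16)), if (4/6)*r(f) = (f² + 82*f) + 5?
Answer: -2/19599 ≈ -0.00010205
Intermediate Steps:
r(f) = 15/2 + 123*f + 3*f²/2 (r(f) = 3*((f² + 82*f) + 5)/2 = 3*(5 + f² + 82*f)/2 = 15/2 + 123*f + 3*f²/2)
V(h) = 0
g(W, m) = 9 - 2*W² (g(W, m) = 9 - (W + W)²/2 = 9 - 4*W²/2 = 9 - 2*W²)
1/(g(-78, V(-2)) + r(16)) = 1/((9 - 2*(-78)²) + (15/2 + 123*16 + (3/2)*16²)) = 1/((9 - 2*6084) + (15/2 + 1968 + (3/2)*256)) = 1/((9 - 12168) + (15/2 + 1968 + 384)) = 1/(-12159 + 4719/2) = 1/(-19599/2) = -2/19599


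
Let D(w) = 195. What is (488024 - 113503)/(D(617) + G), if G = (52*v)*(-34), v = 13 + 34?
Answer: -53503/11843 ≈ -4.5177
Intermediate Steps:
v = 47
G = -83096 (G = (52*47)*(-34) = 2444*(-34) = -83096)
(488024 - 113503)/(D(617) + G) = (488024 - 113503)/(195 - 83096) = 374521/(-82901) = 374521*(-1/82901) = -53503/11843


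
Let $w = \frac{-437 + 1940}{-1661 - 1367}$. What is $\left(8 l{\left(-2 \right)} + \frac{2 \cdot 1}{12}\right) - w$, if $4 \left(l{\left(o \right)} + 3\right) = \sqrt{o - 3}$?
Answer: $- \frac{211993}{9084} + 2 i \sqrt{5} \approx -23.337 + 4.4721 i$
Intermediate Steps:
$l{\left(o \right)} = -3 + \frac{\sqrt{-3 + o}}{4}$ ($l{\left(o \right)} = -3 + \frac{\sqrt{o - 3}}{4} = -3 + \frac{\sqrt{-3 + o}}{4}$)
$w = - \frac{1503}{3028}$ ($w = \frac{1503}{-3028} = 1503 \left(- \frac{1}{3028}\right) = - \frac{1503}{3028} \approx -0.49637$)
$\left(8 l{\left(-2 \right)} + \frac{2 \cdot 1}{12}\right) - w = \left(8 \left(-3 + \frac{\sqrt{-3 - 2}}{4}\right) + \frac{2 \cdot 1}{12}\right) - - \frac{1503}{3028} = \left(8 \left(-3 + \frac{\sqrt{-5}}{4}\right) + 2 \cdot \frac{1}{12}\right) + \frac{1503}{3028} = \left(8 \left(-3 + \frac{i \sqrt{5}}{4}\right) + \frac{1}{6}\right) + \frac{1503}{3028} = \left(\left(-24 + 2 i \sqrt{5}\right) + \frac{1}{6}\right) + \frac{1503}{3028} = \left(- \frac{143}{6} + 2 i \sqrt{5}\right) + \frac{1503}{3028} = - \frac{211993}{9084} + 2 i \sqrt{5}$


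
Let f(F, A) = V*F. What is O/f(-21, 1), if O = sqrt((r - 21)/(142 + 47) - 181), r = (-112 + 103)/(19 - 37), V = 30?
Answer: -I*sqrt(2875278)/79380 ≈ -0.021361*I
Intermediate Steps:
f(F, A) = 30*F
r = 1/2 (r = -9/(-18) = -9*(-1/18) = 1/2 ≈ 0.50000)
O = I*sqrt(2875278)/126 (O = sqrt((1/2 - 21)/(142 + 47) - 181) = sqrt(-41/2/189 - 181) = sqrt(-41/2*1/189 - 181) = sqrt(-41/378 - 181) = sqrt(-68459/378) = I*sqrt(2875278)/126 ≈ 13.458*I)
O/f(-21, 1) = (I*sqrt(2875278)/126)/((30*(-21))) = (I*sqrt(2875278)/126)/(-630) = (I*sqrt(2875278)/126)*(-1/630) = -I*sqrt(2875278)/79380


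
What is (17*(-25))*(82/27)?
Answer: -34850/27 ≈ -1290.7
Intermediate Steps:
(17*(-25))*(82/27) = -34850/27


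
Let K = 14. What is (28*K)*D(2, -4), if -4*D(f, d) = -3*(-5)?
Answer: -1470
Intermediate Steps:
D(f, d) = -15/4 (D(f, d) = -(-3)*(-5)/4 = -¼*15 = -15/4)
(28*K)*D(2, -4) = (28*14)*(-15/4) = 392*(-15/4) = -1470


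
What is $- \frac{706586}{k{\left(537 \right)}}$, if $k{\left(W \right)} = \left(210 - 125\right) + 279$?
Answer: $- \frac{353293}{182} \approx -1941.2$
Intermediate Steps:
$k{\left(W \right)} = 364$ ($k{\left(W \right)} = 85 + 279 = 364$)
$- \frac{706586}{k{\left(537 \right)}} = - \frac{706586}{364} = \left(-706586\right) \frac{1}{364} = - \frac{353293}{182}$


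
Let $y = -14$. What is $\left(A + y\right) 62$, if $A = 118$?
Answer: $6448$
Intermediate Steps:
$\left(A + y\right) 62 = \left(118 - 14\right) 62 = 104 \cdot 62 = 6448$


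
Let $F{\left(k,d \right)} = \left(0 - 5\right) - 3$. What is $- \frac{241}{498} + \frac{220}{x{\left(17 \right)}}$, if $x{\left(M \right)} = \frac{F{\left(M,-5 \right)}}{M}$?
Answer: $- \frac{116528}{249} \approx -467.98$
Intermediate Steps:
$F{\left(k,d \right)} = -8$ ($F{\left(k,d \right)} = -5 - 3 = -8$)
$x{\left(M \right)} = - \frac{8}{M}$
$- \frac{241}{498} + \frac{220}{x{\left(17 \right)}} = - \frac{241}{498} + \frac{220}{\left(-8\right) \frac{1}{17}} = \left(-241\right) \frac{1}{498} + \frac{220}{\left(-8\right) \frac{1}{17}} = - \frac{241}{498} + \frac{220}{- \frac{8}{17}} = - \frac{241}{498} + 220 \left(- \frac{17}{8}\right) = - \frac{241}{498} - \frac{935}{2} = - \frac{116528}{249}$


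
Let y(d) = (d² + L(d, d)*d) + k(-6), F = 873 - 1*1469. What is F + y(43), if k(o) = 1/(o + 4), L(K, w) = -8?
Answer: 1817/2 ≈ 908.50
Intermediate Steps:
F = -596 (F = 873 - 1469 = -596)
k(o) = 1/(4 + o)
y(d) = -½ + d² - 8*d (y(d) = (d² - 8*d) + 1/(4 - 6) = (d² - 8*d) + 1/(-2) = (d² - 8*d) - ½ = -½ + d² - 8*d)
F + y(43) = -596 + (-½ + 43² - 8*43) = -596 + (-½ + 1849 - 344) = -596 + 3009/2 = 1817/2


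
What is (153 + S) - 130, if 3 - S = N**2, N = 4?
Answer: 10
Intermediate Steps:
S = -13 (S = 3 - 1*4**2 = 3 - 1*16 = 3 - 16 = -13)
(153 + S) - 130 = (153 - 13) - 130 = 140 - 130 = 10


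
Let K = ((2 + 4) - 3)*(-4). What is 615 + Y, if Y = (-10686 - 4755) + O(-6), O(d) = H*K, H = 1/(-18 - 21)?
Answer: -192734/13 ≈ -14826.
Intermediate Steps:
H = -1/39 (H = 1/(-39) = -1/39 ≈ -0.025641)
K = -12 (K = (6 - 3)*(-4) = 3*(-4) = -12)
O(d) = 4/13 (O(d) = -1/39*(-12) = 4/13)
Y = -200729/13 (Y = (-10686 - 4755) + 4/13 = -15441 + 4/13 = -200729/13 ≈ -15441.)
615 + Y = 615 - 200729/13 = -192734/13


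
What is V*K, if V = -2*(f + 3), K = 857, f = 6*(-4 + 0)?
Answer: 35994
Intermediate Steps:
f = -24 (f = 6*(-4) = -24)
V = 42 (V = -2*(-24 + 3) = -2*(-21) = 42)
V*K = 42*857 = 35994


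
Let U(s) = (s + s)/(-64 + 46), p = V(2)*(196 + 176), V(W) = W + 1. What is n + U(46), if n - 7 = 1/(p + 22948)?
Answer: 409097/216576 ≈ 1.8889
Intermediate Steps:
V(W) = 1 + W
p = 1116 (p = (1 + 2)*(196 + 176) = 3*372 = 1116)
U(s) = -s/9 (U(s) = (2*s)/(-18) = (2*s)*(-1/18) = -s/9)
n = 168449/24064 (n = 7 + 1/(1116 + 22948) = 7 + 1/24064 = 168449/24064 ≈ 7.0000)
n + U(46) = 168449/24064 - 1/9*46 = 168449/24064 - 46/9 = 409097/216576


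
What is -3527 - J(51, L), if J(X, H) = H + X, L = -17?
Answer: -3561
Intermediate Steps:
-3527 - J(51, L) = -3527 - (-17 + 51) = -3527 - 1*34 = -3527 - 34 = -3561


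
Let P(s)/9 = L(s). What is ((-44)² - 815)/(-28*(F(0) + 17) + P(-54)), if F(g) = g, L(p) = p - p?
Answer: -1121/476 ≈ -2.3550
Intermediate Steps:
L(p) = 0
P(s) = 0 (P(s) = 9*0 = 0)
((-44)² - 815)/(-28*(F(0) + 17) + P(-54)) = ((-44)² - 815)/(-28*(0 + 17) + 0) = (1936 - 815)/(-28*17 + 0) = 1121/(-476 + 0) = 1121/(-476) = 1121*(-1/476) = -1121/476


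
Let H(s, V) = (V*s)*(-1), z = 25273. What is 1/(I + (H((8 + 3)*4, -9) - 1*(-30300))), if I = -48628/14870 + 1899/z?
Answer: 187904755/5767323990823 ≈ 3.2581e-5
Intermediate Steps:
H(s, V) = -V*s
I = -600368657/187904755 (I = -48628/14870 + 1899/25273 = -48628*1/14870 + 1899*(1/25273) = -24314/7435 + 1899/25273 = -600368657/187904755 ≈ -3.1951)
1/(I + (H((8 + 3)*4, -9) - 1*(-30300))) = 1/(-600368657/187904755 + (-1*(-9)*(8 + 3)*4 - 1*(-30300))) = 1/(-600368657/187904755 + (-1*(-9)*11*4 + 30300)) = 1/(-600368657/187904755 + (-1*(-9)*44 + 30300)) = 1/(-600368657/187904755 + (396 + 30300)) = 1/(-600368657/187904755 + 30696) = 1/(5767323990823/187904755) = 187904755/5767323990823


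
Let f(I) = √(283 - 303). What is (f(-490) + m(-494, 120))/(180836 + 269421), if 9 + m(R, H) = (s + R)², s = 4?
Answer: 240091/450257 + 2*I*√5/450257 ≈ 0.53323 + 9.9324e-6*I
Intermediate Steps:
f(I) = 2*I*√5 (f(I) = √(-20) = 2*I*√5)
m(R, H) = -9 + (4 + R)²
(f(-490) + m(-494, 120))/(180836 + 269421) = (2*I*√5 + (-9 + (4 - 494)²))/(180836 + 269421) = (2*I*√5 + (-9 + (-490)²))/450257 = (2*I*√5 + (-9 + 240100))*(1/450257) = (2*I*√5 + 240091)*(1/450257) = (240091 + 2*I*√5)*(1/450257) = 240091/450257 + 2*I*√5/450257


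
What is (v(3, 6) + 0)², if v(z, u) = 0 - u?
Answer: 36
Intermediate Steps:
v(z, u) = -u
(v(3, 6) + 0)² = (-1*6 + 0)² = (-6 + 0)² = (-6)² = 36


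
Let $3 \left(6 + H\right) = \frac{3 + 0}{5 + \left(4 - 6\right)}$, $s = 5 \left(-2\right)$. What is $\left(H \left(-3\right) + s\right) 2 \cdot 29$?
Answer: $406$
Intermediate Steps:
$s = -10$
$H = - \frac{17}{3}$ ($H = -6 + \frac{\left(3 + 0\right) \frac{1}{5 + \left(4 - 6\right)}}{3} = -6 + \frac{3 \frac{1}{5 + \left(4 - 6\right)}}{3} = -6 + \frac{3 \frac{1}{5 - 2}}{3} = -6 + \frac{3 \cdot \frac{1}{3}}{3} = -6 + \frac{1}{3} \cdot 1 = -6 + \frac{1}{3} = - \frac{17}{3} \approx -5.6667$)
$\left(H \left(-3\right) + s\right) 2 \cdot 29 = \left(\left(- \frac{17}{3}\right) \left(-3\right) - 10\right) 2 \cdot 29 = \left(17 - 10\right) 58 = 7 \cdot 58 = 406$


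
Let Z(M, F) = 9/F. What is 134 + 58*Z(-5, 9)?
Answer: 192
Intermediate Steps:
134 + 58*Z(-5, 9) = 134 + 58*(9/9) = 134 + 58*(9*(⅑)) = 134 + 58*1 = 134 + 58 = 192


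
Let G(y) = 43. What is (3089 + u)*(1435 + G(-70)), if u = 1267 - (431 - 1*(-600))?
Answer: 4914350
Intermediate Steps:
u = 236 (u = 1267 - (431 + 600) = 1267 - 1*1031 = 1267 - 1031 = 236)
(3089 + u)*(1435 + G(-70)) = (3089 + 236)*(1435 + 43) = 3325*1478 = 4914350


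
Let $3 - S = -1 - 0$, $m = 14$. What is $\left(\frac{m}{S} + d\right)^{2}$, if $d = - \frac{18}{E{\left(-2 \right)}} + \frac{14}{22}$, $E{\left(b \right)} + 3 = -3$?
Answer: $\frac{24649}{484} \approx 50.928$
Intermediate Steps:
$E{\left(b \right)} = -6$ ($E{\left(b \right)} = -3 - 3 = -6$)
$S = 4$ ($S = 3 - \left(-1 - 0\right) = 3 - \left(-1 + 0\right) = 3 - -1 = 3 + 1 = 4$)
$d = \frac{40}{11}$ ($d = - \frac{18}{-6} + \frac{14}{22} = \left(-18\right) \left(- \frac{1}{6}\right) + 14 \cdot \frac{1}{22} = 3 + \frac{7}{11} = \frac{40}{11} \approx 3.6364$)
$\left(\frac{m}{S} + d\right)^{2} = \left(\frac{14}{4} + \frac{40}{11}\right)^{2} = \left(14 \cdot \frac{1}{4} + \frac{40}{11}\right)^{2} = \left(\frac{7}{2} + \frac{40}{11}\right)^{2} = \left(\frac{157}{22}\right)^{2} = \frac{24649}{484}$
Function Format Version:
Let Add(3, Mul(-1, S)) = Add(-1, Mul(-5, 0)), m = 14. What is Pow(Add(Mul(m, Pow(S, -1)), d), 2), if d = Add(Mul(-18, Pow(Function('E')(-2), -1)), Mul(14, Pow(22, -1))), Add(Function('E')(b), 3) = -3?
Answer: Rational(24649, 484) ≈ 50.928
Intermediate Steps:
Function('E')(b) = -6 (Function('E')(b) = Add(-3, -3) = -6)
S = 4 (S = Add(3, Mul(-1, Add(-1, Mul(-5, 0)))) = Add(3, Mul(-1, Add(-1, 0))) = Add(3, Mul(-1, -1)) = Add(3, 1) = 4)
d = Rational(40, 11) (d = Add(Mul(-18, Pow(-6, -1)), Mul(14, Pow(22, -1))) = Add(Mul(-18, Rational(-1, 6)), Mul(14, Rational(1, 22))) = Add(3, Rational(7, 11)) = Rational(40, 11) ≈ 3.6364)
Pow(Add(Mul(m, Pow(S, -1)), d), 2) = Pow(Add(Mul(14, Pow(4, -1)), Rational(40, 11)), 2) = Pow(Add(Mul(14, Rational(1, 4)), Rational(40, 11)), 2) = Pow(Add(Rational(7, 2), Rational(40, 11)), 2) = Pow(Rational(157, 22), 2) = Rational(24649, 484)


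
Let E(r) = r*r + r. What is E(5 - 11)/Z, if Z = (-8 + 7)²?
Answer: 30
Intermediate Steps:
E(r) = r + r² (E(r) = r² + r = r + r²)
Z = 1 (Z = (-1)² = 1)
E(5 - 11)/Z = ((5 - 11)*(1 + (5 - 11)))/1 = -6*(1 - 6)*1 = -6*(-5)*1 = 30*1 = 30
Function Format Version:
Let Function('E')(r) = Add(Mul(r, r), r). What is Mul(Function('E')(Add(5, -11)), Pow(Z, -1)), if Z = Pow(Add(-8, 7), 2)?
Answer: 30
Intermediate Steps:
Function('E')(r) = Add(r, Pow(r, 2)) (Function('E')(r) = Add(Pow(r, 2), r) = Add(r, Pow(r, 2)))
Z = 1 (Z = Pow(-1, 2) = 1)
Mul(Function('E')(Add(5, -11)), Pow(Z, -1)) = Mul(Mul(Add(5, -11), Add(1, Add(5, -11))), Pow(1, -1)) = Mul(Mul(-6, Add(1, -6)), 1) = Mul(Mul(-6, -5), 1) = Mul(30, 1) = 30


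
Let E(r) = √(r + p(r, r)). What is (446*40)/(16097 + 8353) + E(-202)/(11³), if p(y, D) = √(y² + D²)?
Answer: 1784/2445 + √(-202 + 202*√2)/1331 ≈ 0.73652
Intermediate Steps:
p(y, D) = √(D² + y²)
E(r) = √(r + √2*√(r²)) (E(r) = √(r + √(r² + r²)) = √(r + √(2*r²)) = √(r + √2*√(r²)))
(446*40)/(16097 + 8353) + E(-202)/(11³) = (446*40)/(16097 + 8353) + √(-202 + √2*√((-202)²))/(11³) = 17840/24450 + √(-202 + √2*√40804)/1331 = 17840*(1/24450) + √(-202 + √2*202)*(1/1331) = 1784/2445 + √(-202 + 202*√2)*(1/1331) = 1784/2445 + √(-202 + 202*√2)/1331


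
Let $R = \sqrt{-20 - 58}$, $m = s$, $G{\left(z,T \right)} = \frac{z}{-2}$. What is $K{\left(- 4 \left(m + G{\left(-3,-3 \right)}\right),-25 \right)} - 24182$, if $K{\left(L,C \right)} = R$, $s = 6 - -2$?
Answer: $-24182 + i \sqrt{78} \approx -24182.0 + 8.8318 i$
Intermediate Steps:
$s = 8$ ($s = 6 + 2 = 8$)
$G{\left(z,T \right)} = - \frac{z}{2}$ ($G{\left(z,T \right)} = z \left(- \frac{1}{2}\right) = - \frac{z}{2}$)
$m = 8$
$R = i \sqrt{78}$ ($R = \sqrt{-78} = i \sqrt{78} \approx 8.8318 i$)
$K{\left(L,C \right)} = i \sqrt{78}$
$K{\left(- 4 \left(m + G{\left(-3,-3 \right)}\right),-25 \right)} - 24182 = i \sqrt{78} - 24182 = -24182 + i \sqrt{78}$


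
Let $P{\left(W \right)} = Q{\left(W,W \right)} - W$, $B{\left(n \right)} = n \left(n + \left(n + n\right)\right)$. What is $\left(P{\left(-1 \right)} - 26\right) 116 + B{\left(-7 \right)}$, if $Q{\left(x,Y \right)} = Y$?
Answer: $-2869$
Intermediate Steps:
$B{\left(n \right)} = 3 n^{2}$ ($B{\left(n \right)} = n \left(n + 2 n\right) = n 3 n = 3 n^{2}$)
$P{\left(W \right)} = 0$ ($P{\left(W \right)} = W - W = 0$)
$\left(P{\left(-1 \right)} - 26\right) 116 + B{\left(-7 \right)} = \left(0 - 26\right) 116 + 3 \left(-7\right)^{2} = \left(0 - 26\right) 116 + 3 \cdot 49 = \left(-26\right) 116 + 147 = -3016 + 147 = -2869$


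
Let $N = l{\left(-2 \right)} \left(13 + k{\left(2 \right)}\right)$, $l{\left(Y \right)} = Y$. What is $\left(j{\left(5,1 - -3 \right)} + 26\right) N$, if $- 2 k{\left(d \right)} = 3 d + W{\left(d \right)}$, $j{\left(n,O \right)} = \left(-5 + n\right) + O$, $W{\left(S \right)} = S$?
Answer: $-540$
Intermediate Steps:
$j{\left(n,O \right)} = -5 + O + n$
$k{\left(d \right)} = - 2 d$ ($k{\left(d \right)} = - \frac{3 d + d}{2} = - \frac{4 d}{2} = - 2 d$)
$N = -18$ ($N = - 2 \left(13 - 4\right) = \left(-2\right) 9 = -18$)
$\left(j{\left(5,1 - -3 \right)} + 26\right) N = \left(\left(-5 + \left(1 - -3\right) + 5\right) + 26\right) \left(-18\right) = \left(\left(-5 + \left(1 + 3\right) + 5\right) + 26\right) \left(-18\right) = \left(\left(-5 + 4 + 5\right) + 26\right) \left(-18\right) = \left(4 + 26\right) \left(-18\right) = 30 \left(-18\right) = -540$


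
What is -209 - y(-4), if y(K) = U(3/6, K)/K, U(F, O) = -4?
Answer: -210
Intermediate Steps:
y(K) = -4/K
-209 - y(-4) = -209 - (-4)/(-4) = -209 - (-4)*(-1)/4 = -209 - 1*1 = -209 - 1 = -210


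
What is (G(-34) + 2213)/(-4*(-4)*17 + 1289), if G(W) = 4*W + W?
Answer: 2043/1561 ≈ 1.3088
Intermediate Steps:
G(W) = 5*W
(G(-34) + 2213)/(-4*(-4)*17 + 1289) = (5*(-34) + 2213)/(-4*(-4)*17 + 1289) = (-170 + 2213)/(16*17 + 1289) = 2043/(272 + 1289) = 2043/1561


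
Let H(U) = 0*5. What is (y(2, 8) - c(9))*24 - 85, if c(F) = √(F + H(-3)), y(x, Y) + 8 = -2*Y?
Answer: -733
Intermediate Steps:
H(U) = 0
y(x, Y) = -8 - 2*Y
c(F) = √F (c(F) = √(F + 0) = √F)
(y(2, 8) - c(9))*24 - 85 = ((-8 - 2*8) - √9)*24 - 85 = ((-8 - 16) - 1*3)*24 - 85 = (-24 - 3)*24 - 85 = -27*24 - 85 = -648 - 85 = -733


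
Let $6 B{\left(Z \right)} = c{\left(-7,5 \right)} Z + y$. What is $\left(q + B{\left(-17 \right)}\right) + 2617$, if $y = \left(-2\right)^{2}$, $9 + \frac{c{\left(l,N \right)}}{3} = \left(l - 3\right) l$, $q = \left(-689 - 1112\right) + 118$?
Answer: $\frac{2497}{6} \approx 416.17$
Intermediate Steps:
$q = -1683$ ($q = -1801 + 118 = -1683$)
$c{\left(l,N \right)} = -27 + 3 l \left(-3 + l\right)$ ($c{\left(l,N \right)} = -27 + 3 \left(l - 3\right) l = -27 + 3 \left(-3 + l\right) l = -27 + 3 l \left(-3 + l\right)$)
$y = 4$
$B{\left(Z \right)} = \frac{2}{3} + \frac{61 Z}{2}$ ($B{\left(Z \right)} = \frac{\left(-27 - -63 + 3 \left(-7\right)^{2}\right) Z + 4}{6} = \frac{\left(-27 + 63 + 3 \cdot 49\right) Z + 4}{6} = \frac{\left(-27 + 63 + 147\right) Z + 4}{6} = \frac{183 Z + 4}{6} = \frac{4 + 183 Z}{6} = \frac{2}{3} + \frac{61 Z}{2}$)
$\left(q + B{\left(-17 \right)}\right) + 2617 = \left(-1683 + \left(\frac{2}{3} + \frac{61}{2} \left(-17\right)\right)\right) + 2617 = \left(-1683 + \left(\frac{2}{3} - \frac{1037}{2}\right)\right) + 2617 = \left(-1683 - \frac{3107}{6}\right) + 2617 = - \frac{13205}{6} + 2617 = \frac{2497}{6}$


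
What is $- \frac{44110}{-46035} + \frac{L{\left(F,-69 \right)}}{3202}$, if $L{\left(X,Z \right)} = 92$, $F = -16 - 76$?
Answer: $\frac{1322504}{1340037} \approx 0.98692$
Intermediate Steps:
$F = -92$ ($F = -16 - 76 = -92$)
$- \frac{44110}{-46035} + \frac{L{\left(F,-69 \right)}}{3202} = - \frac{44110}{-46035} + \frac{92}{3202} = \left(-44110\right) \left(- \frac{1}{46035}\right) + 92 \cdot \frac{1}{3202} = \frac{802}{837} + \frac{46}{1601} = \frac{1322504}{1340037}$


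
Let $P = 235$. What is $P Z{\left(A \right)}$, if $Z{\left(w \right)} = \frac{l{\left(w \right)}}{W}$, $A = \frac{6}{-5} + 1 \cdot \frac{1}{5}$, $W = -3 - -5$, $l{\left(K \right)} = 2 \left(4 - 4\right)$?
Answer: $0$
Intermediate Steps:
$l{\left(K \right)} = 0$ ($l{\left(K \right)} = 2 \cdot 0 = 0$)
$W = 2$ ($W = -3 + 5 = 2$)
$A = -1$ ($A = 6 \left(- \frac{1}{5}\right) + 1 \cdot \frac{1}{5} = - \frac{6}{5} + \frac{1}{5} = -1$)
$Z{\left(w \right)} = 0$ ($Z{\left(w \right)} = \frac{0}{2} = 0 \cdot \frac{1}{2} = 0$)
$P Z{\left(A \right)} = 235 \cdot 0 = 0$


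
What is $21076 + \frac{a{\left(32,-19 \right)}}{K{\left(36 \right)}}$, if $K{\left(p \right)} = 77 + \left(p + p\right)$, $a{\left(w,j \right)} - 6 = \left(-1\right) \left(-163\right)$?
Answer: $\frac{3140493}{149} \approx 21077.0$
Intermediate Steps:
$a{\left(w,j \right)} = 169$ ($a{\left(w,j \right)} = 6 - -163 = 6 + 163 = 169$)
$K{\left(p \right)} = 77 + 2 p$
$21076 + \frac{a{\left(32,-19 \right)}}{K{\left(36 \right)}} = 21076 + \frac{169}{77 + 2 \cdot 36} = 21076 + \frac{169}{77 + 72} = 21076 + \frac{169}{149} = \frac{3140493}{149}$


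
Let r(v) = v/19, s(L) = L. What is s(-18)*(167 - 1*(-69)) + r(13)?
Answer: -80699/19 ≈ -4247.3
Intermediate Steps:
r(v) = v/19 (r(v) = v*(1/19) = v/19)
s(-18)*(167 - 1*(-69)) + r(13) = -18*(167 - 1*(-69)) + (1/19)*13 = -18*(167 + 69) + 13/19 = -18*236 + 13/19 = -4248 + 13/19 = -80699/19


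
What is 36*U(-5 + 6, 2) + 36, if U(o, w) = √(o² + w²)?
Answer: 36 + 36*√5 ≈ 116.50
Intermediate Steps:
36*U(-5 + 6, 2) + 36 = 36*√((-5 + 6)² + 2²) + 36 = 36*√(1² + 4) + 36 = 36*√(1 + 4) + 36 = 36*√5 + 36 = 36 + 36*√5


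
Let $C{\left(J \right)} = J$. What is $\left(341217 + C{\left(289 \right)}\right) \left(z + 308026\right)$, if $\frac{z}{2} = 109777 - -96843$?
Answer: $246316666596$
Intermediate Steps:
$z = 413240$ ($z = 2 \left(109777 - -96843\right) = 2 \left(109777 + 96843\right) = 2 \cdot 206620 = 413240$)
$\left(341217 + C{\left(289 \right)}\right) \left(z + 308026\right) = \left(341217 + 289\right) \left(413240 + 308026\right) = 341506 \cdot 721266 = 246316666596$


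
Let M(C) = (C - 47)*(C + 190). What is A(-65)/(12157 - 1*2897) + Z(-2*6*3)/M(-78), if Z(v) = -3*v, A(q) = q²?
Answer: 363437/810250 ≈ 0.44855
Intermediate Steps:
M(C) = (-47 + C)*(190 + C)
A(-65)/(12157 - 1*2897) + Z(-2*6*3)/M(-78) = (-65)²/(12157 - 1*2897) + (-3*(-2*6)*3)/(-8930 + (-78)² + 143*(-78)) = 4225/(12157 - 2897) + (-(-36)*3)/(-8930 + 6084 - 11154) = 4225/9260 - 3*(-36)/(-14000) = 4225*(1/9260) + 108*(-1/14000) = 845/1852 - 27/3500 = 363437/810250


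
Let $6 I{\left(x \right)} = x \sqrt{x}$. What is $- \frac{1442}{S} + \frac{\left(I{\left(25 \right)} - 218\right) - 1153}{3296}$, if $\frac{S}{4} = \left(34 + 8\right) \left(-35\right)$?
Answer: $- \frac{113791}{692160} \approx -0.1644$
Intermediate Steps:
$I{\left(x \right)} = \frac{x^{\frac{3}{2}}}{6}$ ($I{\left(x \right)} = \frac{x \sqrt{x}}{6} = \frac{x^{\frac{3}{2}}}{6}$)
$S = -5880$ ($S = 4 \left(34 + 8\right) \left(-35\right) = 4 \cdot 42 \left(-35\right) = 4 \left(-1470\right) = -5880$)
$- \frac{1442}{S} + \frac{\left(I{\left(25 \right)} - 218\right) - 1153}{3296} = - \frac{1442}{-5880} + \frac{\left(\frac{25^{\frac{3}{2}}}{6} - 218\right) - 1153}{3296} = \left(-1442\right) \left(- \frac{1}{5880}\right) + \left(\left(\frac{1}{6} \cdot 125 - 218\right) - 1153\right) \frac{1}{3296} = \frac{103}{420} + \left(\left(\frac{125}{6} - 218\right) - 1153\right) \frac{1}{3296} = \frac{103}{420} + \left(- \frac{1183}{6} - 1153\right) \frac{1}{3296} = \frac{103}{420} - \frac{8101}{19776} = - \frac{113791}{692160}$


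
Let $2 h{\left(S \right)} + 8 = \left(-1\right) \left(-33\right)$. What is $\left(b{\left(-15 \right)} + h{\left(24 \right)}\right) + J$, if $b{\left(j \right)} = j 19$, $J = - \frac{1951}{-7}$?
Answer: $\frac{87}{14} \approx 6.2143$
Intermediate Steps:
$J = \frac{1951}{7}$ ($J = \left(-1951\right) \left(- \frac{1}{7}\right) = \frac{1951}{7} \approx 278.71$)
$b{\left(j \right)} = 19 j$
$h{\left(S \right)} = \frac{25}{2}$ ($h{\left(S \right)} = -4 + \frac{\left(-1\right) \left(-33\right)}{2} = -4 + \frac{1}{2} \cdot 33 = -4 + \frac{33}{2} = \frac{25}{2}$)
$\left(b{\left(-15 \right)} + h{\left(24 \right)}\right) + J = \left(19 \left(-15\right) + \frac{25}{2}\right) + \frac{1951}{7} = \left(-285 + \frac{25}{2}\right) + \frac{1951}{7} = - \frac{545}{2} + \frac{1951}{7} = \frac{87}{14}$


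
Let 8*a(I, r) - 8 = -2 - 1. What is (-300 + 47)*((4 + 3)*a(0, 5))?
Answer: -8855/8 ≈ -1106.9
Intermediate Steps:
a(I, r) = 5/8 (a(I, r) = 1 + (-2 - 1)/8 = 1 + (⅛)*(-3) = 1 - 3/8 = 5/8)
(-300 + 47)*((4 + 3)*a(0, 5)) = (-300 + 47)*((4 + 3)*(5/8)) = -1771*5/8 = -253*35/8 = -8855/8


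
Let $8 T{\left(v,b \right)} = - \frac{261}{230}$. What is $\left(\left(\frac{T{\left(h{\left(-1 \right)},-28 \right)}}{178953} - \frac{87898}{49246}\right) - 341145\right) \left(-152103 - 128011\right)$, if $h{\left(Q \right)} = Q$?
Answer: $\frac{129128652484006930719377}{1351283647160} \approx 9.556 \cdot 10^{10}$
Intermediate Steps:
$T{\left(v,b \right)} = - \frac{261}{1840}$ ($T{\left(v,b \right)} = \frac{\left(-261\right) \frac{1}{230}}{8} = \frac{1}{8} \left(- \frac{261}{230}\right) = - \frac{261}{1840}$)
$\left(\left(\frac{T{\left(h{\left(-1 \right)},-28 \right)}}{178953} - \frac{87898}{49246}\right) - 341145\right) \left(-152103 - 128011\right) = \left(\left(- \frac{261}{1840 \cdot 178953} - \frac{87898}{49246}\right) - 341145\right) \left(-152103 - 128011\right) = \left(\left(\left(- \frac{261}{1840}\right) \frac{1}{178953} - \frac{43949}{24623}\right) - 341145\right) \left(-280114\right) = \left(\left(- \frac{87}{109757840} - \frac{43949}{24623}\right) - 341145\right) \left(-280114\right) = \left(- \frac{4823749452361}{2702567294320} - 341145\right) \left(-280114\right) = \left(- \frac{921972143370248761}{2702567294320}\right) \left(-280114\right) = \frac{129128652484006930719377}{1351283647160}$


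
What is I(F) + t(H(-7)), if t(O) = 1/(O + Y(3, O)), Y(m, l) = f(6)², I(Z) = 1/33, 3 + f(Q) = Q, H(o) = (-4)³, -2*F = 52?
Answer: 2/165 ≈ 0.012121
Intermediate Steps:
F = -26 (F = -½*52 = -26)
H(o) = -64
f(Q) = -3 + Q
I(Z) = 1/33
Y(m, l) = 9 (Y(m, l) = (-3 + 6)² = 3² = 9)
t(O) = 1/(9 + O) (t(O) = 1/(O + 9) = 1/(9 + O))
I(F) + t(H(-7)) = 1/33 + 1/(9 - 64) = 1/33 + 1/(-55) = 1/33 - 1/55 = 2/165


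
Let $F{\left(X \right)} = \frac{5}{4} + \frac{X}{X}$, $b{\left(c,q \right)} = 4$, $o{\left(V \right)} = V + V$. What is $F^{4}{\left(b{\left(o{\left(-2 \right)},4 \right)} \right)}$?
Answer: $\frac{6561}{256} \approx 25.629$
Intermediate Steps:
$o{\left(V \right)} = 2 V$
$F{\left(X \right)} = \frac{9}{4}$ ($F{\left(X \right)} = 5 \cdot \frac{1}{4} + 1 = \frac{5}{4} + 1 = \frac{9}{4}$)
$F^{4}{\left(b{\left(o{\left(-2 \right)},4 \right)} \right)} = \left(\frac{9}{4}\right)^{4} = \frac{6561}{256}$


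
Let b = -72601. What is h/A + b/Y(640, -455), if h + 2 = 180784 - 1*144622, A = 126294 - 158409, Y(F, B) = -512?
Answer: 462613439/3288576 ≈ 140.67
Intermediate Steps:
A = -32115
h = 36160 (h = -2 + (180784 - 1*144622) = -2 + (180784 - 144622) = -2 + 36162 = 36160)
h/A + b/Y(640, -455) = 36160/(-32115) - 72601/(-512) = 36160*(-1/32115) - 72601*(-1/512) = -7232/6423 + 72601/512 = 462613439/3288576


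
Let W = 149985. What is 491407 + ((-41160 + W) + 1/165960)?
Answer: 99614502721/165960 ≈ 6.0023e+5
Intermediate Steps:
491407 + ((-41160 + W) + 1/165960) = 491407 + ((-41160 + 149985) + 1/165960) = 491407 + (108825 + 1/165960) = 491407 + 18060597001/165960 = 99614502721/165960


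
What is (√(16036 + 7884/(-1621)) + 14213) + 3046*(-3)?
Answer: 5075 + 2*√10531017778/1621 ≈ 5201.6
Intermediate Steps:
(√(16036 + 7884/(-1621)) + 14213) + 3046*(-3) = (√(16036 + 7884*(-1/1621)) + 14213) - 9138 = (√(16036 - 7884/1621) + 14213) - 9138 = (√(25986472/1621) + 14213) - 9138 = (2*√10531017778/1621 + 14213) - 9138 = (14213 + 2*√10531017778/1621) - 9138 = 5075 + 2*√10531017778/1621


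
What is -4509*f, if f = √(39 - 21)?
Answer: -13527*√2 ≈ -19130.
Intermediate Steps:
f = 3*√2 (f = √18 = 3*√2 ≈ 4.2426)
-4509*f = -13527*√2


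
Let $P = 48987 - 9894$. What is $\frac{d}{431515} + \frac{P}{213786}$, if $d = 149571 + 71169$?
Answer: $\frac{4270689169}{6150124386} \approx 0.69441$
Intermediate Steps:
$d = 220740$
$P = 39093$
$\frac{d}{431515} + \frac{P}{213786} = \frac{220740}{431515} + \frac{39093}{213786} = 220740 \cdot \frac{1}{431515} + 39093 \cdot \frac{1}{213786} = \frac{44148}{86303} + \frac{13031}{71262} = \frac{4270689169}{6150124386}$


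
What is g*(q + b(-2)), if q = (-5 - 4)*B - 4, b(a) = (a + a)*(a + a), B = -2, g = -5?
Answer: -150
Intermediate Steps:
b(a) = 4*a**2 (b(a) = (2*a)*(2*a) = 4*a**2)
q = 14 (q = (-5 - 4)*(-2) - 4 = -9*(-2) - 4 = 18 - 4 = 14)
g*(q + b(-2)) = -5*(14 + 4*(-2)**2) = -5*(14 + 4*4) = -5*(14 + 16) = -5*30 = -150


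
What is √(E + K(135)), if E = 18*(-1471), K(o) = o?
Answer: 3*I*√2927 ≈ 162.31*I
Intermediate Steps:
E = -26478
√(E + K(135)) = √(-26478 + 135) = √(-26343) = 3*I*√2927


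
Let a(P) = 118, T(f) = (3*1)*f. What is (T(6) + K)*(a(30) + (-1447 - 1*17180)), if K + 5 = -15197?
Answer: 281040656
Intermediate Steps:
T(f) = 3*f
K = -15202 (K = -5 - 15197 = -15202)
(T(6) + K)*(a(30) + (-1447 - 1*17180)) = (3*6 - 15202)*(118 + (-1447 - 1*17180)) = (18 - 15202)*(118 + (-1447 - 17180)) = -15184*(118 - 18627) = -15184*(-18509) = 281040656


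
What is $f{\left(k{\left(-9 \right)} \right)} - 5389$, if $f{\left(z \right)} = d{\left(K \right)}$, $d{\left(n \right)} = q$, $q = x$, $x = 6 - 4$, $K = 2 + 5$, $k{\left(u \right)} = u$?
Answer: $-5387$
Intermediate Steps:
$K = 7$
$x = 2$
$q = 2$
$d{\left(n \right)} = 2$
$f{\left(z \right)} = 2$
$f{\left(k{\left(-9 \right)} \right)} - 5389 = 2 - 5389 = -5387$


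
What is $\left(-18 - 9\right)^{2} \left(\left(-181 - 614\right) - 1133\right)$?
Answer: $-1405512$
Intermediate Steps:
$\left(-18 - 9\right)^{2} \left(\left(-181 - 614\right) - 1133\right) = \left(-27\right)^{2} \left(\left(-181 - 614\right) - 1133\right) = 729 \left(-795 - 1133\right) = 729 \left(-1928\right) = -1405512$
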